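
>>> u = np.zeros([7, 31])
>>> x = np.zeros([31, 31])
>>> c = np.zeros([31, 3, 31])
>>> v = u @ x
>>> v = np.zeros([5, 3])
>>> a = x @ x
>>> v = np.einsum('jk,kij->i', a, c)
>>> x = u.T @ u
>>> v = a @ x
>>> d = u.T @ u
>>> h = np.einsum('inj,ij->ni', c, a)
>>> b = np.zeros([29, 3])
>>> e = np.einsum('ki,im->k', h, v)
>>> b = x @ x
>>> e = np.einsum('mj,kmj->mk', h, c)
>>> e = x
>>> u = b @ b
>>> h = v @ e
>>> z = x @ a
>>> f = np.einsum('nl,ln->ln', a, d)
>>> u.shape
(31, 31)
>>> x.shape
(31, 31)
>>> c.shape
(31, 3, 31)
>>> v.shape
(31, 31)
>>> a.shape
(31, 31)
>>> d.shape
(31, 31)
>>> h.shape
(31, 31)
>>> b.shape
(31, 31)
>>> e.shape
(31, 31)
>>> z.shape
(31, 31)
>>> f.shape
(31, 31)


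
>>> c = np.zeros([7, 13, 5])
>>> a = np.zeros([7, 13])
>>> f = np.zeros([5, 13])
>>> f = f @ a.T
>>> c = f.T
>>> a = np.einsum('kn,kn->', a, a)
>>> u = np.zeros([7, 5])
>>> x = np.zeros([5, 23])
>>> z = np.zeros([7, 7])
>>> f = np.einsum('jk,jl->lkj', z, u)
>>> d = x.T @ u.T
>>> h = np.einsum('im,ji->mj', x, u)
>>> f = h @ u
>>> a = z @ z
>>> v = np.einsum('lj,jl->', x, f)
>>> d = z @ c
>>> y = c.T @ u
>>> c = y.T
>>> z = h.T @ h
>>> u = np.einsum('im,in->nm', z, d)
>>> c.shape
(5, 5)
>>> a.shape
(7, 7)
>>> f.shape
(23, 5)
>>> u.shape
(5, 7)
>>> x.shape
(5, 23)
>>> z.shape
(7, 7)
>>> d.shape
(7, 5)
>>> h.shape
(23, 7)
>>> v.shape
()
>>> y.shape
(5, 5)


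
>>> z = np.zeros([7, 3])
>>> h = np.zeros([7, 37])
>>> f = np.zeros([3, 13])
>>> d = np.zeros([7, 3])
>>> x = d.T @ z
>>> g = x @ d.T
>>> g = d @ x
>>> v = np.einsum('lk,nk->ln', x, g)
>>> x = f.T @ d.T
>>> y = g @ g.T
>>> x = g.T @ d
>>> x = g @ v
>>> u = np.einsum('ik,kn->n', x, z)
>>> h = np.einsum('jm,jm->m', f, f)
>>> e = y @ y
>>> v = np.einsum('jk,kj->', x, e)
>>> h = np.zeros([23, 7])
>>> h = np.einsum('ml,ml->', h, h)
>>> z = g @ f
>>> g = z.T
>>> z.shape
(7, 13)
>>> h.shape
()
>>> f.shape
(3, 13)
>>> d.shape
(7, 3)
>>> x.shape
(7, 7)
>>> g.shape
(13, 7)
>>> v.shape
()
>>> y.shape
(7, 7)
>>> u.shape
(3,)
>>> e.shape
(7, 7)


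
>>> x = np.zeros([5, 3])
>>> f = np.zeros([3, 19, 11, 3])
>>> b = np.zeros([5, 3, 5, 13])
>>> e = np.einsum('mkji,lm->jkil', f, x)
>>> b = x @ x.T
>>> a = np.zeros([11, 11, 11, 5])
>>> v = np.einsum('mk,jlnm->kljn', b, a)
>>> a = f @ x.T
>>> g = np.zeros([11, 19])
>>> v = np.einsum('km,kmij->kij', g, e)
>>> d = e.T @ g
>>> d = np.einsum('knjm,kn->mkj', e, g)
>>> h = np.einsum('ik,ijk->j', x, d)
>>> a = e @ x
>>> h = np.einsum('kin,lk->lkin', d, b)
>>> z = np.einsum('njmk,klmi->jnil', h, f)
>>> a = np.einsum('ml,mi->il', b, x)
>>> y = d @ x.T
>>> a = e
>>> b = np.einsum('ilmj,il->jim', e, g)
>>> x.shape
(5, 3)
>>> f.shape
(3, 19, 11, 3)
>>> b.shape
(5, 11, 3)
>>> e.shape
(11, 19, 3, 5)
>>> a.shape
(11, 19, 3, 5)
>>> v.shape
(11, 3, 5)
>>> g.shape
(11, 19)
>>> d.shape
(5, 11, 3)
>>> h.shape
(5, 5, 11, 3)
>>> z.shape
(5, 5, 3, 19)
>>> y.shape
(5, 11, 5)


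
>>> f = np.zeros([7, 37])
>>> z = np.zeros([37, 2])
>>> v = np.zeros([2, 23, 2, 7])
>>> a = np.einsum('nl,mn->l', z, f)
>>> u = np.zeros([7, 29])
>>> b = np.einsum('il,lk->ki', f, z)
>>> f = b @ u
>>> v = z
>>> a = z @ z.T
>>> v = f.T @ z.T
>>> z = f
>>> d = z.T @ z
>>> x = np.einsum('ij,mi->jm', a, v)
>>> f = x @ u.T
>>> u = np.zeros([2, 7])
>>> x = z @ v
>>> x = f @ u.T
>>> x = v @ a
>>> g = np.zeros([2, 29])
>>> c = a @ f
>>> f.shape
(37, 7)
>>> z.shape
(2, 29)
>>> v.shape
(29, 37)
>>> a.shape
(37, 37)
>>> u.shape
(2, 7)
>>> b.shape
(2, 7)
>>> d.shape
(29, 29)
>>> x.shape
(29, 37)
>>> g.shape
(2, 29)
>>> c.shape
(37, 7)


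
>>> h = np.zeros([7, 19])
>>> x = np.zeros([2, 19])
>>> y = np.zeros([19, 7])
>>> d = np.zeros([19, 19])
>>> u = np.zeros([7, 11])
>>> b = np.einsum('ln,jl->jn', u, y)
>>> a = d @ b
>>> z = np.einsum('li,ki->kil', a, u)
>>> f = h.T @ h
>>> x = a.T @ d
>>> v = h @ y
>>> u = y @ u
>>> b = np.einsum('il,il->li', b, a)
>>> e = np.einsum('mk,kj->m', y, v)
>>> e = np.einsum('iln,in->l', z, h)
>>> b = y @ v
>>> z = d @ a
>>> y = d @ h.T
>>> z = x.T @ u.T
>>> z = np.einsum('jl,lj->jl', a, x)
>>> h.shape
(7, 19)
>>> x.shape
(11, 19)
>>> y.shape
(19, 7)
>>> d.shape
(19, 19)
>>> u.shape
(19, 11)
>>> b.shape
(19, 7)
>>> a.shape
(19, 11)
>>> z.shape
(19, 11)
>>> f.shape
(19, 19)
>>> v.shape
(7, 7)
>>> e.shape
(11,)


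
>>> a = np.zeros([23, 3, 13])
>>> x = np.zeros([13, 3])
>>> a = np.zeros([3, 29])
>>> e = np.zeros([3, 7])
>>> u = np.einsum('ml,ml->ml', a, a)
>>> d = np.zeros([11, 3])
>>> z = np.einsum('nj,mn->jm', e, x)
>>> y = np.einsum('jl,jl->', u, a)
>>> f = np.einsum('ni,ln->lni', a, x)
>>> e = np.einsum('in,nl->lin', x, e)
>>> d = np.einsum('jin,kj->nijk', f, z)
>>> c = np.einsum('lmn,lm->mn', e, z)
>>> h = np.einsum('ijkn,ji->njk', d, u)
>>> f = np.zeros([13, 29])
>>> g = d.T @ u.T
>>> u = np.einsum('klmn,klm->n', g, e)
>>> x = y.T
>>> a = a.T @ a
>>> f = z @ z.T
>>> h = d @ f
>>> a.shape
(29, 29)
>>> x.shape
()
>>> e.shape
(7, 13, 3)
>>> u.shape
(3,)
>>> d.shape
(29, 3, 13, 7)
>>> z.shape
(7, 13)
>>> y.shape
()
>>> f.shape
(7, 7)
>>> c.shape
(13, 3)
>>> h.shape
(29, 3, 13, 7)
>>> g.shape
(7, 13, 3, 3)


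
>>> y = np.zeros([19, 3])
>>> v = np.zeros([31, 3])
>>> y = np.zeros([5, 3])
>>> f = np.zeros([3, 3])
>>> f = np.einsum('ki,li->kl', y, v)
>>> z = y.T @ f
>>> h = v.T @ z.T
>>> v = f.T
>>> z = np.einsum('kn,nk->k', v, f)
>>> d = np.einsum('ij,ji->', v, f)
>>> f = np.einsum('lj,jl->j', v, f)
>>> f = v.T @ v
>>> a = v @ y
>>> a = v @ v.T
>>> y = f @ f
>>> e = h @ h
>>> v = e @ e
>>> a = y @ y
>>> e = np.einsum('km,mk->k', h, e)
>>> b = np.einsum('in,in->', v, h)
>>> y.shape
(5, 5)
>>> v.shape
(3, 3)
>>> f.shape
(5, 5)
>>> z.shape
(31,)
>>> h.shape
(3, 3)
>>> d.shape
()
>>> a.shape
(5, 5)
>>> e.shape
(3,)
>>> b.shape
()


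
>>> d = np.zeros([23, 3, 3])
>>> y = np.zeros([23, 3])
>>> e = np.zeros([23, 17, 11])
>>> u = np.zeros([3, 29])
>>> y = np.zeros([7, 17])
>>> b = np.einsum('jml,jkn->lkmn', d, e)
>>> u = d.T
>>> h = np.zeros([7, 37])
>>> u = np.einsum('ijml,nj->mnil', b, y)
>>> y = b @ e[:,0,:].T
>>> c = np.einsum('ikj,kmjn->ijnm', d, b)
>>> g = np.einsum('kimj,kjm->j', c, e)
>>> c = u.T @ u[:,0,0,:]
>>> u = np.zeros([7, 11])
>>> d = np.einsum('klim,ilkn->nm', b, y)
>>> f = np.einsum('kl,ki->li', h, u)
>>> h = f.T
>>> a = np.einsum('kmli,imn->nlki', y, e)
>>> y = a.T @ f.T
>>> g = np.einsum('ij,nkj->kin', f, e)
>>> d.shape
(23, 11)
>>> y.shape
(23, 3, 3, 37)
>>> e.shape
(23, 17, 11)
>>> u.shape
(7, 11)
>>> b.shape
(3, 17, 3, 11)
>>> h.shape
(11, 37)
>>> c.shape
(11, 3, 7, 11)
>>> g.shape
(17, 37, 23)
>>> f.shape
(37, 11)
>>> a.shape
(11, 3, 3, 23)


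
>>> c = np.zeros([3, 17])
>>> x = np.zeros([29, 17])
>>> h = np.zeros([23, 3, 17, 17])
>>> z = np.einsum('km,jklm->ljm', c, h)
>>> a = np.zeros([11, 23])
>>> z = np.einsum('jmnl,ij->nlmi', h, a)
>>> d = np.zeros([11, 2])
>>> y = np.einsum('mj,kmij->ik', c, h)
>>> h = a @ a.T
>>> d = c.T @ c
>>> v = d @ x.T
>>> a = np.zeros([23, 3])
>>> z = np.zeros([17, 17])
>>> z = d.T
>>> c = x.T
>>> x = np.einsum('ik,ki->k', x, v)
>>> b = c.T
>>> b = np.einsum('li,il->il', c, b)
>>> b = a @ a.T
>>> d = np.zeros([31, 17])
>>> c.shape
(17, 29)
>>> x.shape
(17,)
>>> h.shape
(11, 11)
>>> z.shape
(17, 17)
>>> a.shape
(23, 3)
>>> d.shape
(31, 17)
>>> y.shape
(17, 23)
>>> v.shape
(17, 29)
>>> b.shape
(23, 23)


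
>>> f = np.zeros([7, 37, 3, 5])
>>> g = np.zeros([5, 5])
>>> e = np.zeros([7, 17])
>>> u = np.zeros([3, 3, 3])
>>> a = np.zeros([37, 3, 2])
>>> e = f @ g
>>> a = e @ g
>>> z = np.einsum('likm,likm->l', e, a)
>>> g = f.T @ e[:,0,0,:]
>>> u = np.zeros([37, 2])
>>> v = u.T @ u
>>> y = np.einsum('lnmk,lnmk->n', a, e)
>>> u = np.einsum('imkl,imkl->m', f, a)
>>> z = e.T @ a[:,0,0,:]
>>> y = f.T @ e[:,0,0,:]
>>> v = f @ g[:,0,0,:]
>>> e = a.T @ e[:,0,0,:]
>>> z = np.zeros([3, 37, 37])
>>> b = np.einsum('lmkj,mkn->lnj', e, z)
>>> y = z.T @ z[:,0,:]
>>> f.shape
(7, 37, 3, 5)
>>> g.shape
(5, 3, 37, 5)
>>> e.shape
(5, 3, 37, 5)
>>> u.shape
(37,)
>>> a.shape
(7, 37, 3, 5)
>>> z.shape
(3, 37, 37)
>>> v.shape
(7, 37, 3, 5)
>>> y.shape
(37, 37, 37)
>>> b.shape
(5, 37, 5)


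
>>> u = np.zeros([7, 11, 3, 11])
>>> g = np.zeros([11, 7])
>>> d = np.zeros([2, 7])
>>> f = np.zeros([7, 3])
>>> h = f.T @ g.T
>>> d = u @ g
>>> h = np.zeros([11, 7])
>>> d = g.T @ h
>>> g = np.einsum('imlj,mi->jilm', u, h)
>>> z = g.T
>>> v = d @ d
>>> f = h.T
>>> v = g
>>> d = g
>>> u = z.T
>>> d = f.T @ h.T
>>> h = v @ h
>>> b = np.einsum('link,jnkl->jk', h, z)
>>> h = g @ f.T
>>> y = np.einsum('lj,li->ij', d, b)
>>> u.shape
(11, 7, 3, 11)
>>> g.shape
(11, 7, 3, 11)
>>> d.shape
(11, 11)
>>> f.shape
(7, 11)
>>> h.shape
(11, 7, 3, 7)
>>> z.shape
(11, 3, 7, 11)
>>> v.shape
(11, 7, 3, 11)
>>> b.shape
(11, 7)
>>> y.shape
(7, 11)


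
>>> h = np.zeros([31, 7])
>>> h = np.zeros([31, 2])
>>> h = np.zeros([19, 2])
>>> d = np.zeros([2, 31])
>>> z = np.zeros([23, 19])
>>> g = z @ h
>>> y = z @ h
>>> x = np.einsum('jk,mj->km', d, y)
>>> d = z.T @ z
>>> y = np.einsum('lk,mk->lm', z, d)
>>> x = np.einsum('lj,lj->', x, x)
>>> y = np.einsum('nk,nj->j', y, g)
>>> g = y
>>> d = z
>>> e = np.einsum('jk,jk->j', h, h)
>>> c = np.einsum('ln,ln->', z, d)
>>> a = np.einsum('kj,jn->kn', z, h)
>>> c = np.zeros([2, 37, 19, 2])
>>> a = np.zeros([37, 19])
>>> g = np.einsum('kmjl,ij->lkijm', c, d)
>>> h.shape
(19, 2)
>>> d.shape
(23, 19)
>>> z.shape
(23, 19)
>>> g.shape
(2, 2, 23, 19, 37)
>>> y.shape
(2,)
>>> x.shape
()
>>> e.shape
(19,)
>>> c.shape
(2, 37, 19, 2)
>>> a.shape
(37, 19)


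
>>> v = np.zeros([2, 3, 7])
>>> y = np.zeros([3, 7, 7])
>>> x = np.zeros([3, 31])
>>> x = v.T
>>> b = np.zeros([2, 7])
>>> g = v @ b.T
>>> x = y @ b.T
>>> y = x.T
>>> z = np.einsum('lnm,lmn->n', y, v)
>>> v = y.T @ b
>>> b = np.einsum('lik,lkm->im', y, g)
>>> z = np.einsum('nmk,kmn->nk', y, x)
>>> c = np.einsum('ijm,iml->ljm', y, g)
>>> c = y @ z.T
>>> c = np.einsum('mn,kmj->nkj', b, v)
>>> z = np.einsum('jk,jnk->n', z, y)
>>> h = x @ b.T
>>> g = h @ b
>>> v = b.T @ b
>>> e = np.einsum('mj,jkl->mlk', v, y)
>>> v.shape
(2, 2)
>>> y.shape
(2, 7, 3)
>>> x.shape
(3, 7, 2)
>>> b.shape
(7, 2)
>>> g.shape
(3, 7, 2)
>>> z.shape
(7,)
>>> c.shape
(2, 3, 7)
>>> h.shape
(3, 7, 7)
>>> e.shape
(2, 3, 7)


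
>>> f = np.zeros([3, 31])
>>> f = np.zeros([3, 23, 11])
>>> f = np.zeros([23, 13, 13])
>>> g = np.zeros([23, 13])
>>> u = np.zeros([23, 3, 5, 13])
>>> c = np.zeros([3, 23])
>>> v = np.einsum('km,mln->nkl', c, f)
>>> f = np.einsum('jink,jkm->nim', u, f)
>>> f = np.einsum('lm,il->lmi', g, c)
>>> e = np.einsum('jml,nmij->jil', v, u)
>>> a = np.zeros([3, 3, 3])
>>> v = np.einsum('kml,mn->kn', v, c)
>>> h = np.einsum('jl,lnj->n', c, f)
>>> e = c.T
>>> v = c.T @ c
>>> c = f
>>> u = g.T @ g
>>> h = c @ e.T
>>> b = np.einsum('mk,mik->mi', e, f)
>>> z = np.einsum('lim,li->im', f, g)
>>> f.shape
(23, 13, 3)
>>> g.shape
(23, 13)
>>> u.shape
(13, 13)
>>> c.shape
(23, 13, 3)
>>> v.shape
(23, 23)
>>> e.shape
(23, 3)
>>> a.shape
(3, 3, 3)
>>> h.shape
(23, 13, 23)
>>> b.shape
(23, 13)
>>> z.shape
(13, 3)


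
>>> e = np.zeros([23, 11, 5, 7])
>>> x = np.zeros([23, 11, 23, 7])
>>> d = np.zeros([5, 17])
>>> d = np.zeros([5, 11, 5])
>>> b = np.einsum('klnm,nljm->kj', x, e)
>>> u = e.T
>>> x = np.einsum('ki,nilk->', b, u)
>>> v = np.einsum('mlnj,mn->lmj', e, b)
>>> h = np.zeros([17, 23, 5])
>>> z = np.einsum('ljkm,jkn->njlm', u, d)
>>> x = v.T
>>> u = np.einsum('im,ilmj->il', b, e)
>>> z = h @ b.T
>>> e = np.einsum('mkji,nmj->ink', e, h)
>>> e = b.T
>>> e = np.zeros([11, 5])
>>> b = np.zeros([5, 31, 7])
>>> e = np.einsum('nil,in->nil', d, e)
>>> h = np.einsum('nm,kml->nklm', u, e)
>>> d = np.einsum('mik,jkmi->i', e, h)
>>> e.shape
(5, 11, 5)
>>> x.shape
(7, 23, 11)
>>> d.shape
(11,)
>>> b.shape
(5, 31, 7)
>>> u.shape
(23, 11)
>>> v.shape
(11, 23, 7)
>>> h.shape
(23, 5, 5, 11)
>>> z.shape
(17, 23, 23)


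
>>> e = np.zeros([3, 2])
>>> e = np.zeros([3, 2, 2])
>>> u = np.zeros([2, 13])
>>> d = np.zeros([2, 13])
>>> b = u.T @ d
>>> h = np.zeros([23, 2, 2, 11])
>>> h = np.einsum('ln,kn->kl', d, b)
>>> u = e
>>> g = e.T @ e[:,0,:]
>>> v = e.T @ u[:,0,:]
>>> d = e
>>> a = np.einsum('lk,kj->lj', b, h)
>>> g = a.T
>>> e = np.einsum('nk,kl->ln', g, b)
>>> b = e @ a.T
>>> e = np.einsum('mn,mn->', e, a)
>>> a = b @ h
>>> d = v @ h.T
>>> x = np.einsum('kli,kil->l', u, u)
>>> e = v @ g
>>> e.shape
(2, 2, 13)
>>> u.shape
(3, 2, 2)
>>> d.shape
(2, 2, 13)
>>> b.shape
(13, 13)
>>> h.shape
(13, 2)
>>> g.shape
(2, 13)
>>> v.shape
(2, 2, 2)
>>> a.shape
(13, 2)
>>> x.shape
(2,)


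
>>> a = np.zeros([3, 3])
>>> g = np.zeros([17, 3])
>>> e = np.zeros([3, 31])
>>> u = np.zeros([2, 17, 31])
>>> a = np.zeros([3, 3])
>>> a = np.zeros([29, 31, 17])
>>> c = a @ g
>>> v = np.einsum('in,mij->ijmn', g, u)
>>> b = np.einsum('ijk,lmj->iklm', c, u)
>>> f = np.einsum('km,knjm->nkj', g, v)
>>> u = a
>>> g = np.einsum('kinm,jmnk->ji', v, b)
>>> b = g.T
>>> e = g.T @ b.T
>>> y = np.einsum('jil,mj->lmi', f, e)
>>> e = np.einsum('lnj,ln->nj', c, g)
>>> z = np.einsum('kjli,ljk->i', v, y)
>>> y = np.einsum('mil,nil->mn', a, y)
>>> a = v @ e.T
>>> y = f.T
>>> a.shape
(17, 31, 2, 31)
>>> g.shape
(29, 31)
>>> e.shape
(31, 3)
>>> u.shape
(29, 31, 17)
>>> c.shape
(29, 31, 3)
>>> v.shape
(17, 31, 2, 3)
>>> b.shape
(31, 29)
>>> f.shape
(31, 17, 2)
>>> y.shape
(2, 17, 31)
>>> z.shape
(3,)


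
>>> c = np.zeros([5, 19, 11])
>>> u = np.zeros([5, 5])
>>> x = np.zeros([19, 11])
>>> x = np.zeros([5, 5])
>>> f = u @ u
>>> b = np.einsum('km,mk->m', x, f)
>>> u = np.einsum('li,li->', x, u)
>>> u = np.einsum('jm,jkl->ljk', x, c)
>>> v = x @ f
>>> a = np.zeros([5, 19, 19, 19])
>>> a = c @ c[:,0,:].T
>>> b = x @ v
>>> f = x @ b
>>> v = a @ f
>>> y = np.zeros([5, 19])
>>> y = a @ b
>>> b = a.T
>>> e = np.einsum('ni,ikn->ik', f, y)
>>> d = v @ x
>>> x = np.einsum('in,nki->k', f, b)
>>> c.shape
(5, 19, 11)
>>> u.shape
(11, 5, 19)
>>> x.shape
(19,)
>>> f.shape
(5, 5)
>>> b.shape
(5, 19, 5)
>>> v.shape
(5, 19, 5)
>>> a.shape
(5, 19, 5)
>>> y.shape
(5, 19, 5)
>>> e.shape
(5, 19)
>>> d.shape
(5, 19, 5)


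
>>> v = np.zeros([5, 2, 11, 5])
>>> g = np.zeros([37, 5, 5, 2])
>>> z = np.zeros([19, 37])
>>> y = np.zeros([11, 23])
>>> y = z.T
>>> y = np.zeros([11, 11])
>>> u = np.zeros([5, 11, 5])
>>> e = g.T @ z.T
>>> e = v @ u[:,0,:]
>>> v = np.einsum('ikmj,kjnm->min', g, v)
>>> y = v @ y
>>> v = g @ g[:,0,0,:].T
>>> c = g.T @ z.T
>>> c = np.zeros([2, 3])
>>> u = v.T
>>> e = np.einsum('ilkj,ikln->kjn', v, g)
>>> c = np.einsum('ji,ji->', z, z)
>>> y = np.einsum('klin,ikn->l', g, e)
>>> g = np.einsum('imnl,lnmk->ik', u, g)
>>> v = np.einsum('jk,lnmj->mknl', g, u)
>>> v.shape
(5, 2, 5, 37)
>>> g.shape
(37, 2)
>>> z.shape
(19, 37)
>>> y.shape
(5,)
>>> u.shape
(37, 5, 5, 37)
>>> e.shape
(5, 37, 2)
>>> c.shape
()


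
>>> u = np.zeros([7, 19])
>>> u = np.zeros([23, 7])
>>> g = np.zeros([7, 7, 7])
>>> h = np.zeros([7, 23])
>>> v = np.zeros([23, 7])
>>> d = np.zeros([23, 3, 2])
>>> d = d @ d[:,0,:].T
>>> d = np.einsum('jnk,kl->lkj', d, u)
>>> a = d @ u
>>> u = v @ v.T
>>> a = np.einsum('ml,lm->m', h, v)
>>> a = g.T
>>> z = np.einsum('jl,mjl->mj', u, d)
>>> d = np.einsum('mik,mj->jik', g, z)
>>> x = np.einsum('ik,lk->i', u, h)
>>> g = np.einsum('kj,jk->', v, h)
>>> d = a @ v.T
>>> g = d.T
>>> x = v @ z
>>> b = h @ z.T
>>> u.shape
(23, 23)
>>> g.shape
(23, 7, 7)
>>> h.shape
(7, 23)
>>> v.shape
(23, 7)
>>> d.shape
(7, 7, 23)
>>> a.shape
(7, 7, 7)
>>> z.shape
(7, 23)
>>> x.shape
(23, 23)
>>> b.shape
(7, 7)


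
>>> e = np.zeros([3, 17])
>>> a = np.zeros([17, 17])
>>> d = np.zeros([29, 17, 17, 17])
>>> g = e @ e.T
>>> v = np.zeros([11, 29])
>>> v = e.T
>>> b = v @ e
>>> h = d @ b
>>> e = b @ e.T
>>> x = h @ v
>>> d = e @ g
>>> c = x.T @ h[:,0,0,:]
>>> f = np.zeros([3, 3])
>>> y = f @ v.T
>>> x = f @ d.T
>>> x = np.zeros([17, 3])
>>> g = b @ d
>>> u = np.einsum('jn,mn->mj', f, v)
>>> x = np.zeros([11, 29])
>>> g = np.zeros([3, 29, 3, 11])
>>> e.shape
(17, 3)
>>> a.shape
(17, 17)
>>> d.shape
(17, 3)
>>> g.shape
(3, 29, 3, 11)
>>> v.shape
(17, 3)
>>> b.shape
(17, 17)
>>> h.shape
(29, 17, 17, 17)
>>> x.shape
(11, 29)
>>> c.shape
(3, 17, 17, 17)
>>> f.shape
(3, 3)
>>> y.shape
(3, 17)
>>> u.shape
(17, 3)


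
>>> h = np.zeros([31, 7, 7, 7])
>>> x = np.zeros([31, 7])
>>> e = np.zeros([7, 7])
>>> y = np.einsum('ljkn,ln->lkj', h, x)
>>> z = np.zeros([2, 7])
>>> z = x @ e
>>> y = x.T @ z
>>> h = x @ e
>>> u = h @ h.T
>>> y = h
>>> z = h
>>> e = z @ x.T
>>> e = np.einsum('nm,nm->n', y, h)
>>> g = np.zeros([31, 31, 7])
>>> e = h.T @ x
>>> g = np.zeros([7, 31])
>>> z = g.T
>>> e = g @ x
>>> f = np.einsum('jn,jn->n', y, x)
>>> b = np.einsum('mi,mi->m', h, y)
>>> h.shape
(31, 7)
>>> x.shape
(31, 7)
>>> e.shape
(7, 7)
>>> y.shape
(31, 7)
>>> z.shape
(31, 7)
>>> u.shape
(31, 31)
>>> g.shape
(7, 31)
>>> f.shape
(7,)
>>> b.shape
(31,)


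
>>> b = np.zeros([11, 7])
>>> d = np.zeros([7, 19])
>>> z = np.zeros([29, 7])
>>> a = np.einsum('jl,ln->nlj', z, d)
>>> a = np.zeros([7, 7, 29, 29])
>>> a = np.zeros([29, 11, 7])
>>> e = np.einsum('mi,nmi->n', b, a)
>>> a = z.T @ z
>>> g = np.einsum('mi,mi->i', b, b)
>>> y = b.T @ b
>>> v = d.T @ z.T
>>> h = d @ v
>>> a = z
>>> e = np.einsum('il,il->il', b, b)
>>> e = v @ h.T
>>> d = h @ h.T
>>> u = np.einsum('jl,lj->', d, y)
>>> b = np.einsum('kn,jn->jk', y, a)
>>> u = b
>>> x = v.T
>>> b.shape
(29, 7)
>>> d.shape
(7, 7)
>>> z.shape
(29, 7)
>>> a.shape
(29, 7)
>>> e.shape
(19, 7)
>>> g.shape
(7,)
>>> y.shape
(7, 7)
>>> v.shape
(19, 29)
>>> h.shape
(7, 29)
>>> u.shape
(29, 7)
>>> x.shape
(29, 19)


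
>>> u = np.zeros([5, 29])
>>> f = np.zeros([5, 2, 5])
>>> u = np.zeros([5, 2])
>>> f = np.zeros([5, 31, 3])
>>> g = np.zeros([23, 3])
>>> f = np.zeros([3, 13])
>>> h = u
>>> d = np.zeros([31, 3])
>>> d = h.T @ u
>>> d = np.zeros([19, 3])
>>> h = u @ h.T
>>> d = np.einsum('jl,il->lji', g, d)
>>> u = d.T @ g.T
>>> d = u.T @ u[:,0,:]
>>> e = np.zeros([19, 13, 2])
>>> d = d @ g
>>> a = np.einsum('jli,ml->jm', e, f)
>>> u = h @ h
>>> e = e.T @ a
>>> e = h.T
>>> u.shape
(5, 5)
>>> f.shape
(3, 13)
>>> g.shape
(23, 3)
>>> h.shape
(5, 5)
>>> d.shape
(23, 23, 3)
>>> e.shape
(5, 5)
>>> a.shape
(19, 3)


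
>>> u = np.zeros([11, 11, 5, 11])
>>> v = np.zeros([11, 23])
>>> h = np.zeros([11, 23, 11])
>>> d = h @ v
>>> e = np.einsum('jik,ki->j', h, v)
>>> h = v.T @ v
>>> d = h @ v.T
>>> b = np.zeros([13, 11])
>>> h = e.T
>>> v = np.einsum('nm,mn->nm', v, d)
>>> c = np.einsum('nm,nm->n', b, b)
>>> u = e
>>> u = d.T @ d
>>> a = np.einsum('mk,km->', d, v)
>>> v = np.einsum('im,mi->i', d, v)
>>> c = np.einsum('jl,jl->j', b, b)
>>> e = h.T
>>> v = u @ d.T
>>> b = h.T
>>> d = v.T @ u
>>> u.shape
(11, 11)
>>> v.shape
(11, 23)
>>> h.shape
(11,)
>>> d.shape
(23, 11)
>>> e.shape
(11,)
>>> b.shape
(11,)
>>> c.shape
(13,)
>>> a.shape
()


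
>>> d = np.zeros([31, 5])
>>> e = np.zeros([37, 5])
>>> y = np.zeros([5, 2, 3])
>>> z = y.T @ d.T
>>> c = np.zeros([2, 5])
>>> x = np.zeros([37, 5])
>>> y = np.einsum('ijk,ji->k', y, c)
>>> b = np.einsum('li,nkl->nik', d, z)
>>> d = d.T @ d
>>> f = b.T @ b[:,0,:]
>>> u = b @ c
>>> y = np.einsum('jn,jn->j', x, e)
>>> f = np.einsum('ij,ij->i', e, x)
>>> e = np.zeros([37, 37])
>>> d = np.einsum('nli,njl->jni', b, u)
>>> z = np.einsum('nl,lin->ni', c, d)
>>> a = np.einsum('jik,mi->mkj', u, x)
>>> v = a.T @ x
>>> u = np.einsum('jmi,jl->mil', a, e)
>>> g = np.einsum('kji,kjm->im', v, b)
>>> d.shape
(5, 3, 2)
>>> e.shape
(37, 37)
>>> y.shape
(37,)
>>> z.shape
(2, 3)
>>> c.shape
(2, 5)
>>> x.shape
(37, 5)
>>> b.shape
(3, 5, 2)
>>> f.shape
(37,)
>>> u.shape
(5, 3, 37)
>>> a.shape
(37, 5, 3)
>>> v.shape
(3, 5, 5)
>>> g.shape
(5, 2)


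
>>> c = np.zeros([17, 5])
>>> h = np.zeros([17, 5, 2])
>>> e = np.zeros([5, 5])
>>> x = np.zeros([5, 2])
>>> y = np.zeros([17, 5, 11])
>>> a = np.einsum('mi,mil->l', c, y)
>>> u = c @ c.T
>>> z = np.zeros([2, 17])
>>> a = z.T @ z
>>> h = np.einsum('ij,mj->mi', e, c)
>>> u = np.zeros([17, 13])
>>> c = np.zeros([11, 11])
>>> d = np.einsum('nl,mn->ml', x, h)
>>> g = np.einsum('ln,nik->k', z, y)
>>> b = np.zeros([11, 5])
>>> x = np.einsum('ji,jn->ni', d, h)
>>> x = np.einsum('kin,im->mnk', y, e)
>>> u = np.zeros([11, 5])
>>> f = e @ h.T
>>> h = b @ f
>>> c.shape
(11, 11)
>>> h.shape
(11, 17)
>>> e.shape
(5, 5)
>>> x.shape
(5, 11, 17)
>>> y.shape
(17, 5, 11)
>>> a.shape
(17, 17)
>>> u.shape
(11, 5)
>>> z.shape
(2, 17)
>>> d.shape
(17, 2)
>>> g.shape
(11,)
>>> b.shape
(11, 5)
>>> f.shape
(5, 17)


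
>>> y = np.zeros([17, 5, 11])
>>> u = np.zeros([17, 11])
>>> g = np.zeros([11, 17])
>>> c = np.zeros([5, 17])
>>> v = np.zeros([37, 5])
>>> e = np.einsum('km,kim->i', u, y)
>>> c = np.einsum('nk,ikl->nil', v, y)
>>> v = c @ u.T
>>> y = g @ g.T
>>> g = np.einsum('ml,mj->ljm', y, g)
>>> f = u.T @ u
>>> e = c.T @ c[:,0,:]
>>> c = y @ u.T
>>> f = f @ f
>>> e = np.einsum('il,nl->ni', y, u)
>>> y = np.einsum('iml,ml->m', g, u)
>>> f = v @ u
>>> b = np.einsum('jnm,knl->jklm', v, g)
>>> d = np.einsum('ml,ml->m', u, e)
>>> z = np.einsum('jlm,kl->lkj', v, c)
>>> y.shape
(17,)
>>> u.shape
(17, 11)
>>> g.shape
(11, 17, 11)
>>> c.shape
(11, 17)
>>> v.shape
(37, 17, 17)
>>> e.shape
(17, 11)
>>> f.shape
(37, 17, 11)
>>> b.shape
(37, 11, 11, 17)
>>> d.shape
(17,)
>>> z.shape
(17, 11, 37)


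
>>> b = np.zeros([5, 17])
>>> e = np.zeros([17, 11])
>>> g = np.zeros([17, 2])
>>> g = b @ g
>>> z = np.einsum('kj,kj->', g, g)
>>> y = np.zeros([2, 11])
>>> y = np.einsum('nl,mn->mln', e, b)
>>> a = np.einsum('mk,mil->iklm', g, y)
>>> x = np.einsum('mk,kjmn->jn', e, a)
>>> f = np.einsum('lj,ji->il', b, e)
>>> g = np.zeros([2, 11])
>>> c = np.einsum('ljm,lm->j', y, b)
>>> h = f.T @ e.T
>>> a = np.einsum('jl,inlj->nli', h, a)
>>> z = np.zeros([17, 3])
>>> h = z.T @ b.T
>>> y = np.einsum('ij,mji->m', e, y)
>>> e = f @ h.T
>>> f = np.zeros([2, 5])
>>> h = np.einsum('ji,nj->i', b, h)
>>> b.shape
(5, 17)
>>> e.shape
(11, 3)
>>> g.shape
(2, 11)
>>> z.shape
(17, 3)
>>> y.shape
(5,)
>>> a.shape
(2, 17, 11)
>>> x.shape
(2, 5)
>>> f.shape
(2, 5)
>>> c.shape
(11,)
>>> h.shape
(17,)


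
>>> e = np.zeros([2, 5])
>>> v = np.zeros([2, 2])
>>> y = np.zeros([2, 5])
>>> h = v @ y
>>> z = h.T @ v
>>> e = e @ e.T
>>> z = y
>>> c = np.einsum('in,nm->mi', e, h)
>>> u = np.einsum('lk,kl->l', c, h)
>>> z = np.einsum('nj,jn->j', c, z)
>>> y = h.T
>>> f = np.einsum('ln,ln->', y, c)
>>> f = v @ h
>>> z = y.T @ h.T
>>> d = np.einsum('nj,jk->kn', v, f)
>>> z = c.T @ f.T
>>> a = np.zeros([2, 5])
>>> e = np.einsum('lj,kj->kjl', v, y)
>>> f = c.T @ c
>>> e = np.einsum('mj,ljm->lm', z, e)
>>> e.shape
(5, 2)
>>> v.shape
(2, 2)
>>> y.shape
(5, 2)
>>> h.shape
(2, 5)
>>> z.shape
(2, 2)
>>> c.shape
(5, 2)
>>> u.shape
(5,)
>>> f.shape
(2, 2)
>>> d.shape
(5, 2)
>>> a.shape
(2, 5)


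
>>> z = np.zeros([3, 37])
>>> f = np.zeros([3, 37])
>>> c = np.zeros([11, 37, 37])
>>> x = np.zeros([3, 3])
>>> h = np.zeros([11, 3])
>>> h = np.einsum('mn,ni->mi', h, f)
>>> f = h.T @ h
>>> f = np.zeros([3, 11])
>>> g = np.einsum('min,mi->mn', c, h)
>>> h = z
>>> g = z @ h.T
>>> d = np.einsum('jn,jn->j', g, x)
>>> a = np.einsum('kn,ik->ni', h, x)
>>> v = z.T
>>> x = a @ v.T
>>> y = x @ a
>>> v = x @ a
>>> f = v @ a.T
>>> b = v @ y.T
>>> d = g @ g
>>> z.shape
(3, 37)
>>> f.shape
(37, 37)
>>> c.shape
(11, 37, 37)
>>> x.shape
(37, 37)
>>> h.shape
(3, 37)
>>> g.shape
(3, 3)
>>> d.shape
(3, 3)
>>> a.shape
(37, 3)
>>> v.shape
(37, 3)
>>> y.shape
(37, 3)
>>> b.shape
(37, 37)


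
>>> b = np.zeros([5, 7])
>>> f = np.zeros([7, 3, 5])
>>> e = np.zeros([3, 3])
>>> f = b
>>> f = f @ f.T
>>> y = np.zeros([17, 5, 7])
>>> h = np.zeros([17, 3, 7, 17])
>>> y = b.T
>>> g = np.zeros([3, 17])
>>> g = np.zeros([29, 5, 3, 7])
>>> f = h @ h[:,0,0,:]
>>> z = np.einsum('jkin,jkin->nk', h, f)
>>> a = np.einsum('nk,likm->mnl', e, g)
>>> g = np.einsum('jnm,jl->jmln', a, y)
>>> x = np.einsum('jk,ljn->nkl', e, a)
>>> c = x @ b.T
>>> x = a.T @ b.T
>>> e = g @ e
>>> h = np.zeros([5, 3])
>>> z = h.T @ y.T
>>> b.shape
(5, 7)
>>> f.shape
(17, 3, 7, 17)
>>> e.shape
(7, 29, 5, 3)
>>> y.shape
(7, 5)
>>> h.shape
(5, 3)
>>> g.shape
(7, 29, 5, 3)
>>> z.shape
(3, 7)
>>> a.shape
(7, 3, 29)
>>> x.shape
(29, 3, 5)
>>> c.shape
(29, 3, 5)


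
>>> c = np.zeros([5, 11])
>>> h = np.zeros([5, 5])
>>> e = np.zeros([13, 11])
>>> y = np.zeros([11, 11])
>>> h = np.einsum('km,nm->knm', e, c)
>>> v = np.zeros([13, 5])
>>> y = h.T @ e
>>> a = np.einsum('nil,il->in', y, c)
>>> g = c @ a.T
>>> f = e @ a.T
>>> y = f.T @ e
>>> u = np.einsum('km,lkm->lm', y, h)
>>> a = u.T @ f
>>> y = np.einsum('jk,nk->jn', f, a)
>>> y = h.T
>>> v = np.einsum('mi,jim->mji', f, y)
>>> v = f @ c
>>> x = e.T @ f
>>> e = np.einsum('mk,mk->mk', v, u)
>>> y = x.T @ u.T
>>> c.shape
(5, 11)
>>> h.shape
(13, 5, 11)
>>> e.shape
(13, 11)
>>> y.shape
(5, 13)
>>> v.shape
(13, 11)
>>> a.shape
(11, 5)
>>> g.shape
(5, 5)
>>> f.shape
(13, 5)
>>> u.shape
(13, 11)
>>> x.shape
(11, 5)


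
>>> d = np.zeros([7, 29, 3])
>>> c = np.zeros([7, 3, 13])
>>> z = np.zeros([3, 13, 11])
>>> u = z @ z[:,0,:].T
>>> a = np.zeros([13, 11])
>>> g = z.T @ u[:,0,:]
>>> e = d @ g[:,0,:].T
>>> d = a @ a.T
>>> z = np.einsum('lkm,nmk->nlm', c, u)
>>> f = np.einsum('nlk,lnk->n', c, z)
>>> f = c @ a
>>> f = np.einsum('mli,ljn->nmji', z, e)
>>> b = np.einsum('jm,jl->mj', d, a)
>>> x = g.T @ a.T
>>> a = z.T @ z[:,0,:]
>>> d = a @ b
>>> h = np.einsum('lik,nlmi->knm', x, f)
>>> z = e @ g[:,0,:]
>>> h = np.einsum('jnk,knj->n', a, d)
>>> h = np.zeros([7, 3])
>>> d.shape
(13, 7, 13)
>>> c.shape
(7, 3, 13)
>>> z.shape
(7, 29, 3)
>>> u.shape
(3, 13, 3)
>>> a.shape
(13, 7, 13)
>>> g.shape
(11, 13, 3)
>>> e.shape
(7, 29, 11)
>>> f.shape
(11, 3, 29, 13)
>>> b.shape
(13, 13)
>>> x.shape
(3, 13, 13)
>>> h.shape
(7, 3)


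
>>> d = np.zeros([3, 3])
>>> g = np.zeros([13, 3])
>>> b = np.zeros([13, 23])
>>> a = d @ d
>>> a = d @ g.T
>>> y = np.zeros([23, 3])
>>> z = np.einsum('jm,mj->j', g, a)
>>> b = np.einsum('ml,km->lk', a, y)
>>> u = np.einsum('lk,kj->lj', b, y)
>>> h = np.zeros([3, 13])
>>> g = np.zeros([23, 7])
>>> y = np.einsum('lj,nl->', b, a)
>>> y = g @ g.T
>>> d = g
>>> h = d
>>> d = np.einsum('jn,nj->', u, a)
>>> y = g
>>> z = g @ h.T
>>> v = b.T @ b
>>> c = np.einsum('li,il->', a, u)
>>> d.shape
()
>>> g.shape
(23, 7)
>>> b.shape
(13, 23)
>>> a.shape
(3, 13)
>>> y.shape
(23, 7)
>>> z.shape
(23, 23)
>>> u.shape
(13, 3)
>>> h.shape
(23, 7)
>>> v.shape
(23, 23)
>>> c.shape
()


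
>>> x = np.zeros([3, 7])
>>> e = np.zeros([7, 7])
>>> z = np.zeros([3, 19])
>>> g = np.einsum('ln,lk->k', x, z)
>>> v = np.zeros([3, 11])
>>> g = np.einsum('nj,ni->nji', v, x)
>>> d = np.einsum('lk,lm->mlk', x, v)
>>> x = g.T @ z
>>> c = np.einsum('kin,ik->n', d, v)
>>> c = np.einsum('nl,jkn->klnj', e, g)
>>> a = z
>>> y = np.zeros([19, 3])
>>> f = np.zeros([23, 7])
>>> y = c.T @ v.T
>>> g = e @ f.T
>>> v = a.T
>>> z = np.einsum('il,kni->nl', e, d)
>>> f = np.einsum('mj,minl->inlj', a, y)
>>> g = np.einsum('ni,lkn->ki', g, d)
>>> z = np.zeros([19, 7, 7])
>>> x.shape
(7, 11, 19)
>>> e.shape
(7, 7)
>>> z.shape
(19, 7, 7)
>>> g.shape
(3, 23)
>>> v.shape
(19, 3)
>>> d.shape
(11, 3, 7)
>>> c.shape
(11, 7, 7, 3)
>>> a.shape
(3, 19)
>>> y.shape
(3, 7, 7, 3)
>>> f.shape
(7, 7, 3, 19)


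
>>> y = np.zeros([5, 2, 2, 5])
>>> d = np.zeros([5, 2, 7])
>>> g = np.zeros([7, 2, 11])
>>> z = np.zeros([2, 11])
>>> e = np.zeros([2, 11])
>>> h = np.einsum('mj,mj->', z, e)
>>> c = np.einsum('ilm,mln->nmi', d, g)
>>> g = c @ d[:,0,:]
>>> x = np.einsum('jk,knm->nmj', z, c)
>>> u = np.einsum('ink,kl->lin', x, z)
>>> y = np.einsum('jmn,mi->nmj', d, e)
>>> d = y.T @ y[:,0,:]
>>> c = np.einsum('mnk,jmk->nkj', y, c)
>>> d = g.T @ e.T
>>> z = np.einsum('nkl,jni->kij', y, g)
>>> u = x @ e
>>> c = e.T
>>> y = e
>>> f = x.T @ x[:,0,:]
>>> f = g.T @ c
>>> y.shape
(2, 11)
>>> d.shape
(7, 7, 2)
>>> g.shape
(11, 7, 7)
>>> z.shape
(2, 7, 11)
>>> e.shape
(2, 11)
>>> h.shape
()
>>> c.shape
(11, 2)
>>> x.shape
(7, 5, 2)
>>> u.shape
(7, 5, 11)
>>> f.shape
(7, 7, 2)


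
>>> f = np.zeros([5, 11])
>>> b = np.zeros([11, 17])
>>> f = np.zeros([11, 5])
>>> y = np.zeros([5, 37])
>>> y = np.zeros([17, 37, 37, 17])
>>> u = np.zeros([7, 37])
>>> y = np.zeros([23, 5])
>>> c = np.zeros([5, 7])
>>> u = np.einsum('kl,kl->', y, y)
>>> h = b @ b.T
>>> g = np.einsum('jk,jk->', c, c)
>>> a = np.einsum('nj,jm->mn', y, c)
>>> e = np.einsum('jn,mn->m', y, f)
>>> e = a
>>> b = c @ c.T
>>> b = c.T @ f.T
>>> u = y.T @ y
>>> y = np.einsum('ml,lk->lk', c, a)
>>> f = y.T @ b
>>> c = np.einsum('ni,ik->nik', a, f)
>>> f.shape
(23, 11)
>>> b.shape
(7, 11)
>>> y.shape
(7, 23)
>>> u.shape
(5, 5)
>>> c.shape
(7, 23, 11)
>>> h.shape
(11, 11)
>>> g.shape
()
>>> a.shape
(7, 23)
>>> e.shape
(7, 23)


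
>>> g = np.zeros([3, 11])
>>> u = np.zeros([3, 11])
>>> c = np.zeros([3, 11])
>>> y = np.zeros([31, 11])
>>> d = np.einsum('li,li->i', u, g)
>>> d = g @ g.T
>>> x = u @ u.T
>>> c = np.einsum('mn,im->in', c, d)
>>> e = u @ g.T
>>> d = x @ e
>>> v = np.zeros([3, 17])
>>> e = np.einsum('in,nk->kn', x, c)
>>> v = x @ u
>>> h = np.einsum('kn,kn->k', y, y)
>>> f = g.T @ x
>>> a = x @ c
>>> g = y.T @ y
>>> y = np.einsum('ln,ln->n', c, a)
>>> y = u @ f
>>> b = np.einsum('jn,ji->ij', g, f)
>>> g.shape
(11, 11)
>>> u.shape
(3, 11)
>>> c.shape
(3, 11)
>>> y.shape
(3, 3)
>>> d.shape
(3, 3)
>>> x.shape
(3, 3)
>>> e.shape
(11, 3)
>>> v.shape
(3, 11)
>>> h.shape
(31,)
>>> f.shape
(11, 3)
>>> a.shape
(3, 11)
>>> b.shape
(3, 11)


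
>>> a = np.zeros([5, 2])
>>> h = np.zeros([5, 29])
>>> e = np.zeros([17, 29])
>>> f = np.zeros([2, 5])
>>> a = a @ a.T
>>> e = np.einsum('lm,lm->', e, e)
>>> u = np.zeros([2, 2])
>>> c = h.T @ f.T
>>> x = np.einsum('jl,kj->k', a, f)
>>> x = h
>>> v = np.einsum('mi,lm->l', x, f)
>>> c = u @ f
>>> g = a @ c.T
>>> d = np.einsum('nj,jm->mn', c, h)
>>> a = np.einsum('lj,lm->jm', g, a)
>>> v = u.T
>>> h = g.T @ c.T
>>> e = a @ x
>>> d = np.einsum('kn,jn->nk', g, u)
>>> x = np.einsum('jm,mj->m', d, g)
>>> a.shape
(2, 5)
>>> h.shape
(2, 2)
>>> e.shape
(2, 29)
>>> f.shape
(2, 5)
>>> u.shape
(2, 2)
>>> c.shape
(2, 5)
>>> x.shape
(5,)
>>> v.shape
(2, 2)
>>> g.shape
(5, 2)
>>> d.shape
(2, 5)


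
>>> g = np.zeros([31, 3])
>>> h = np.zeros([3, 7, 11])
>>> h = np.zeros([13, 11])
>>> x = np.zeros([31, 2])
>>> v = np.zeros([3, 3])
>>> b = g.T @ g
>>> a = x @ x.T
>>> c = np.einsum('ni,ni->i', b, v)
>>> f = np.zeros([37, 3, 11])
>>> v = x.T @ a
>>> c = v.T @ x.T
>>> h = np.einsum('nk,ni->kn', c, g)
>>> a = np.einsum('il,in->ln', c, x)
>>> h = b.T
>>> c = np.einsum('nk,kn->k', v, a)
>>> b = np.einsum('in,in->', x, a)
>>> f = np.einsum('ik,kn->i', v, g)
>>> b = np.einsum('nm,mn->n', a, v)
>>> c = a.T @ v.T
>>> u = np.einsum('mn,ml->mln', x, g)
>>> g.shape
(31, 3)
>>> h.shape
(3, 3)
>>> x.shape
(31, 2)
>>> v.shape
(2, 31)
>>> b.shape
(31,)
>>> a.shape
(31, 2)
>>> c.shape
(2, 2)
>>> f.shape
(2,)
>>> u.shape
(31, 3, 2)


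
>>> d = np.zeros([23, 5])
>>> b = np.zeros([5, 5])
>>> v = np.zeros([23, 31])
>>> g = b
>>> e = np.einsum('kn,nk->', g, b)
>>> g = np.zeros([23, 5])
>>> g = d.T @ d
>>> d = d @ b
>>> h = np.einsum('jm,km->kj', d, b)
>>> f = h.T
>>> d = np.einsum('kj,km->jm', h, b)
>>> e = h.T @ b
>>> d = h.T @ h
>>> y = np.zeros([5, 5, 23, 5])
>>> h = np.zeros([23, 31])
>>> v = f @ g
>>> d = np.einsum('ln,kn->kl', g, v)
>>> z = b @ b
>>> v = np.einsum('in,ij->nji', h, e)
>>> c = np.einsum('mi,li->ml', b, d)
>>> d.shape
(23, 5)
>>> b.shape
(5, 5)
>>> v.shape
(31, 5, 23)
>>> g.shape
(5, 5)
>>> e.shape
(23, 5)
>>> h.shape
(23, 31)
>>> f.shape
(23, 5)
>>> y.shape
(5, 5, 23, 5)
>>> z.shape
(5, 5)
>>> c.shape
(5, 23)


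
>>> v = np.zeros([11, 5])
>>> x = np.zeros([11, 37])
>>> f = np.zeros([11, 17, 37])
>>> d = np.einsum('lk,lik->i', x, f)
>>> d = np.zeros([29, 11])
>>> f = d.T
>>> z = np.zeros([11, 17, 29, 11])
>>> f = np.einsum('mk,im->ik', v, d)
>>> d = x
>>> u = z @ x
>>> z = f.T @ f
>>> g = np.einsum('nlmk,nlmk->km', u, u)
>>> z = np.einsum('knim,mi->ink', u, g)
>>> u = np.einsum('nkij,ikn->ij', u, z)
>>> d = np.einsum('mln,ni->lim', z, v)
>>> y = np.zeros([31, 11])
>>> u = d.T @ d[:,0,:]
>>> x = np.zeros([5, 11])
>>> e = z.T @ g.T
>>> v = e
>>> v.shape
(11, 17, 37)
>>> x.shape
(5, 11)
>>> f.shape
(29, 5)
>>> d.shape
(17, 5, 29)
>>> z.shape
(29, 17, 11)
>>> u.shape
(29, 5, 29)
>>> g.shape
(37, 29)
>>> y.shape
(31, 11)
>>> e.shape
(11, 17, 37)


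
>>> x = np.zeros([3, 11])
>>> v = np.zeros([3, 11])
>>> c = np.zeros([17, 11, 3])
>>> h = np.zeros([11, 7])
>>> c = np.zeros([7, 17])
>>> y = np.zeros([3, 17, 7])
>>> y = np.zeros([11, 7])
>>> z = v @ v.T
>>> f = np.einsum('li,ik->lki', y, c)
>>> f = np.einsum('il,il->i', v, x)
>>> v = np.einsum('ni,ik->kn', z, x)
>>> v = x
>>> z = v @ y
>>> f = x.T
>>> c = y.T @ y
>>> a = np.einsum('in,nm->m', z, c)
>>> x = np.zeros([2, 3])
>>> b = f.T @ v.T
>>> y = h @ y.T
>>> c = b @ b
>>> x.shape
(2, 3)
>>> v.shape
(3, 11)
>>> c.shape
(3, 3)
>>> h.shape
(11, 7)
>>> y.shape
(11, 11)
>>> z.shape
(3, 7)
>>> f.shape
(11, 3)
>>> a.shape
(7,)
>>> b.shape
(3, 3)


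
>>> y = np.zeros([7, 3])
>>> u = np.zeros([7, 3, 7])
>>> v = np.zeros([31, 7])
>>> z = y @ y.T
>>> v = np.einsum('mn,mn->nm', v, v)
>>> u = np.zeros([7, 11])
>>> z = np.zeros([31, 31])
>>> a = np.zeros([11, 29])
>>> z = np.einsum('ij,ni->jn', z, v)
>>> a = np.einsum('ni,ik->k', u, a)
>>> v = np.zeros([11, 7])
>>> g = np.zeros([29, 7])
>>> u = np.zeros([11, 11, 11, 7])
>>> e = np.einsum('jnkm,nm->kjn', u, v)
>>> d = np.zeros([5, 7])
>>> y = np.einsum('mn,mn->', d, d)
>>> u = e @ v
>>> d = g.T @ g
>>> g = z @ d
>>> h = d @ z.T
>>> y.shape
()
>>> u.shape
(11, 11, 7)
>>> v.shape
(11, 7)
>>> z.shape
(31, 7)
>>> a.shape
(29,)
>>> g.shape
(31, 7)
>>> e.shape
(11, 11, 11)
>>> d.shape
(7, 7)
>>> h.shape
(7, 31)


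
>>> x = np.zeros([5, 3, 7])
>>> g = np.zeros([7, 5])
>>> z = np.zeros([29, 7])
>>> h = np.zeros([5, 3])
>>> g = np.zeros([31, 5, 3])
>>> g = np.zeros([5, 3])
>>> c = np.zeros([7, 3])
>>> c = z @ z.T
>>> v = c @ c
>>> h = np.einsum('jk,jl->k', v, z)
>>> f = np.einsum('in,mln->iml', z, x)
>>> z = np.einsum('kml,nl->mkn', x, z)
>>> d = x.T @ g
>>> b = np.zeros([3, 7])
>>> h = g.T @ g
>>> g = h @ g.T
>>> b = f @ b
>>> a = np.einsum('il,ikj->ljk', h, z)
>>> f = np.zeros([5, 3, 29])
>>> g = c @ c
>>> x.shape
(5, 3, 7)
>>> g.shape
(29, 29)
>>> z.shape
(3, 5, 29)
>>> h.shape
(3, 3)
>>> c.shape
(29, 29)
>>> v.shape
(29, 29)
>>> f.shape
(5, 3, 29)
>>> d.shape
(7, 3, 3)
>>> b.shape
(29, 5, 7)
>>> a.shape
(3, 29, 5)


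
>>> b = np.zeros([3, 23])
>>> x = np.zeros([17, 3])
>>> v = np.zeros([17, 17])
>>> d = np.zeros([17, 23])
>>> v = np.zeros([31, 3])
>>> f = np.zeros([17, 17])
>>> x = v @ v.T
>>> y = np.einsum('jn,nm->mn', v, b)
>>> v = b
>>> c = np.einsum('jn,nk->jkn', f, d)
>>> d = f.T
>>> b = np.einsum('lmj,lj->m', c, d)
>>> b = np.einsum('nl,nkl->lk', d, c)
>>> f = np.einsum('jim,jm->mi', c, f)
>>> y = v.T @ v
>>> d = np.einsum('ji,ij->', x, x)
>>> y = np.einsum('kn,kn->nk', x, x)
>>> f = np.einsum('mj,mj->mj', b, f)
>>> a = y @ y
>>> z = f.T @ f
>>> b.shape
(17, 23)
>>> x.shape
(31, 31)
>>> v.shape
(3, 23)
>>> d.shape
()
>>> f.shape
(17, 23)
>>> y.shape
(31, 31)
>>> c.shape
(17, 23, 17)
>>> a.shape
(31, 31)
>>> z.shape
(23, 23)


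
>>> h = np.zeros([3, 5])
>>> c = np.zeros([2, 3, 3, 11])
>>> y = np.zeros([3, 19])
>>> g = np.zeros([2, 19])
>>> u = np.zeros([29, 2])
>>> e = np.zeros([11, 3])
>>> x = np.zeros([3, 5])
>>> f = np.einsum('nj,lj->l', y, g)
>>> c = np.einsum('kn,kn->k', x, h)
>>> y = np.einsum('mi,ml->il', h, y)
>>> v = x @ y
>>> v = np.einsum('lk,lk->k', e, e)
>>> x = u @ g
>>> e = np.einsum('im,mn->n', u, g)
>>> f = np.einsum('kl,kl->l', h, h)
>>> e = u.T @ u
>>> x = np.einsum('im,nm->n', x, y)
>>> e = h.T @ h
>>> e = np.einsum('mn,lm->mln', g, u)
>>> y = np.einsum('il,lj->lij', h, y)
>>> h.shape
(3, 5)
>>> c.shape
(3,)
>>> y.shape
(5, 3, 19)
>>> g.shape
(2, 19)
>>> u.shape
(29, 2)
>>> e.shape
(2, 29, 19)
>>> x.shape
(5,)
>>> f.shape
(5,)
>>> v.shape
(3,)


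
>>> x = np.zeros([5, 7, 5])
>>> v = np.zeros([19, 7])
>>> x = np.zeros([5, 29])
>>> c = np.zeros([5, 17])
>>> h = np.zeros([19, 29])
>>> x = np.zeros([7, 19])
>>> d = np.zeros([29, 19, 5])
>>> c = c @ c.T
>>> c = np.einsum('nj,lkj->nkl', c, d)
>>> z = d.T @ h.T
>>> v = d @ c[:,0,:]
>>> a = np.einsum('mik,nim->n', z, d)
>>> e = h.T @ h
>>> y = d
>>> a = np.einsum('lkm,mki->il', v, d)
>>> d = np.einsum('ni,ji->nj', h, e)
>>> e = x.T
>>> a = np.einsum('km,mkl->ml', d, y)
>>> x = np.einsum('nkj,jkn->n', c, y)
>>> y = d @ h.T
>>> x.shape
(5,)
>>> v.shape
(29, 19, 29)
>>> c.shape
(5, 19, 29)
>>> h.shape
(19, 29)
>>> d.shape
(19, 29)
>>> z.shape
(5, 19, 19)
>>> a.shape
(29, 5)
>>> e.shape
(19, 7)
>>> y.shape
(19, 19)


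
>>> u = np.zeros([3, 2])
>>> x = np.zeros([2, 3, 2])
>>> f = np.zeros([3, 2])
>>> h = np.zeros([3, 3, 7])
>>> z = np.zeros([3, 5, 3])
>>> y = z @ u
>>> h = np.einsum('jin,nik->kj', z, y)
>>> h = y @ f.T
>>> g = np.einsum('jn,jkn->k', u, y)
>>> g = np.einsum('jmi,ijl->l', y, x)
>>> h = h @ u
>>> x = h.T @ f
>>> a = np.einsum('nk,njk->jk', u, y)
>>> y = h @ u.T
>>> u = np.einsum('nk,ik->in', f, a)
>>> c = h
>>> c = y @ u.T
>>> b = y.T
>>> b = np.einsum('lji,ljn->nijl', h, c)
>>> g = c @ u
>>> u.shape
(5, 3)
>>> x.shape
(2, 5, 2)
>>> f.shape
(3, 2)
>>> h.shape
(3, 5, 2)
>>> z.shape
(3, 5, 3)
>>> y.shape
(3, 5, 3)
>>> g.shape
(3, 5, 3)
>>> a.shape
(5, 2)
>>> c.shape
(3, 5, 5)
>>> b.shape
(5, 2, 5, 3)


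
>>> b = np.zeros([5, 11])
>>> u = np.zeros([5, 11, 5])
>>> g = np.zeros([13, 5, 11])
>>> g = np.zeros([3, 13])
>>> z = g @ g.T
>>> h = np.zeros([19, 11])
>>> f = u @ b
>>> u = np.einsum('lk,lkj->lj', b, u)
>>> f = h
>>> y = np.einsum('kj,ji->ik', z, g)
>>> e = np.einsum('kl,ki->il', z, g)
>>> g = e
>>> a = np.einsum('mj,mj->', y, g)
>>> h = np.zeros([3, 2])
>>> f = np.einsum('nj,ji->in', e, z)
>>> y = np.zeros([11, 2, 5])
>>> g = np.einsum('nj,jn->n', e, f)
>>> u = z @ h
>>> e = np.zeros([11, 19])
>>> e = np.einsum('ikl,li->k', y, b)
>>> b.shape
(5, 11)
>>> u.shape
(3, 2)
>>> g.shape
(13,)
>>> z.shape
(3, 3)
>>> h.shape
(3, 2)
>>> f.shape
(3, 13)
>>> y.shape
(11, 2, 5)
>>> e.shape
(2,)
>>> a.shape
()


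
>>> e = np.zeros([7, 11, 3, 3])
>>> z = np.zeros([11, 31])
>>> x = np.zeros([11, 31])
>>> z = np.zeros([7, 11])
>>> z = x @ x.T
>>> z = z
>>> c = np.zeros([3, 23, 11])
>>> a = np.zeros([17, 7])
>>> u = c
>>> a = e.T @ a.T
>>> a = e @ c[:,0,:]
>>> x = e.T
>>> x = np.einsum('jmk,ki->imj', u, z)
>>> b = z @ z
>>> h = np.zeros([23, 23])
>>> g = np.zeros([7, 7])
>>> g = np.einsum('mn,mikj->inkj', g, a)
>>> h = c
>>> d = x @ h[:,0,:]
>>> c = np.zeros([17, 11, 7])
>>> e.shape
(7, 11, 3, 3)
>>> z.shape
(11, 11)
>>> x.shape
(11, 23, 3)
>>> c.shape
(17, 11, 7)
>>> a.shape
(7, 11, 3, 11)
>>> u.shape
(3, 23, 11)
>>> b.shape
(11, 11)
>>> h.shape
(3, 23, 11)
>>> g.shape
(11, 7, 3, 11)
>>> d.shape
(11, 23, 11)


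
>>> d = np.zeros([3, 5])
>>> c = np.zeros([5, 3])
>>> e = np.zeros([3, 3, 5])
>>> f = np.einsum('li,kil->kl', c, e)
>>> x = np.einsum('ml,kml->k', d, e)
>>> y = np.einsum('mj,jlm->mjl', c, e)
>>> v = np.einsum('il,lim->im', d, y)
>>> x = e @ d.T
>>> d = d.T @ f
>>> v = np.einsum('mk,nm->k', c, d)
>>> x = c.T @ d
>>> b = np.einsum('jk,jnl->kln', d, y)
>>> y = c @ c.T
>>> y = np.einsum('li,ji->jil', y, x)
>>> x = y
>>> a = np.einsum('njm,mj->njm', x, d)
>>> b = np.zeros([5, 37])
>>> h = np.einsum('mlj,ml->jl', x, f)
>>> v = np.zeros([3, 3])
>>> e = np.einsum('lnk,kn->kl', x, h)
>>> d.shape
(5, 5)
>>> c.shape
(5, 3)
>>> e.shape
(5, 3)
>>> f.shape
(3, 5)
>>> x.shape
(3, 5, 5)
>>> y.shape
(3, 5, 5)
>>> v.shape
(3, 3)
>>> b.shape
(5, 37)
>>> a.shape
(3, 5, 5)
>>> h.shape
(5, 5)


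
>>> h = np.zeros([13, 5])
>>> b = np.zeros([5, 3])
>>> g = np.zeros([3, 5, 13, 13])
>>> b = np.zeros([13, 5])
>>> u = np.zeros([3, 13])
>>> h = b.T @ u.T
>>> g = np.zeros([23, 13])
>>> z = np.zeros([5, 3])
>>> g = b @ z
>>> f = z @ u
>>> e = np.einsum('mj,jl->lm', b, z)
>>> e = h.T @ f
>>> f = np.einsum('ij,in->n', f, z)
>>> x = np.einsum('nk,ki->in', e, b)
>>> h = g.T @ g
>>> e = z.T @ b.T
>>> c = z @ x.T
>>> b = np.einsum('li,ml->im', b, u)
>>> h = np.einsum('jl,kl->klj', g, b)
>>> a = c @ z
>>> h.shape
(5, 3, 13)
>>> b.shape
(5, 3)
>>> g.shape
(13, 3)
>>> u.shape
(3, 13)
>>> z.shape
(5, 3)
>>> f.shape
(3,)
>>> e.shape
(3, 13)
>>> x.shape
(5, 3)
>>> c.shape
(5, 5)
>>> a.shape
(5, 3)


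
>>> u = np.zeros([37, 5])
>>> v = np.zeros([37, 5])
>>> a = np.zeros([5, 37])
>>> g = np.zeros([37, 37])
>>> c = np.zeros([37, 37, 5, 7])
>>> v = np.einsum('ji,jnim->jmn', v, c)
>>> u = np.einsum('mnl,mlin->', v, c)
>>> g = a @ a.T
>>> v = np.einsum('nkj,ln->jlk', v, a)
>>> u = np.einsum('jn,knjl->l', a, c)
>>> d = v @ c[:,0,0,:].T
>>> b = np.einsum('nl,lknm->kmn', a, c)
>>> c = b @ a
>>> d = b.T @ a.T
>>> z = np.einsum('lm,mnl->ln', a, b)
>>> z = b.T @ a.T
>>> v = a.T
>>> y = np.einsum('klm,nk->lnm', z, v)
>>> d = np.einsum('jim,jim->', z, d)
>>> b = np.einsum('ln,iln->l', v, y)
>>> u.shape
(7,)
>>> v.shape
(37, 5)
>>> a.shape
(5, 37)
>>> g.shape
(5, 5)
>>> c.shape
(37, 7, 37)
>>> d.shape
()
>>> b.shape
(37,)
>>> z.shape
(5, 7, 5)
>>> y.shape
(7, 37, 5)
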